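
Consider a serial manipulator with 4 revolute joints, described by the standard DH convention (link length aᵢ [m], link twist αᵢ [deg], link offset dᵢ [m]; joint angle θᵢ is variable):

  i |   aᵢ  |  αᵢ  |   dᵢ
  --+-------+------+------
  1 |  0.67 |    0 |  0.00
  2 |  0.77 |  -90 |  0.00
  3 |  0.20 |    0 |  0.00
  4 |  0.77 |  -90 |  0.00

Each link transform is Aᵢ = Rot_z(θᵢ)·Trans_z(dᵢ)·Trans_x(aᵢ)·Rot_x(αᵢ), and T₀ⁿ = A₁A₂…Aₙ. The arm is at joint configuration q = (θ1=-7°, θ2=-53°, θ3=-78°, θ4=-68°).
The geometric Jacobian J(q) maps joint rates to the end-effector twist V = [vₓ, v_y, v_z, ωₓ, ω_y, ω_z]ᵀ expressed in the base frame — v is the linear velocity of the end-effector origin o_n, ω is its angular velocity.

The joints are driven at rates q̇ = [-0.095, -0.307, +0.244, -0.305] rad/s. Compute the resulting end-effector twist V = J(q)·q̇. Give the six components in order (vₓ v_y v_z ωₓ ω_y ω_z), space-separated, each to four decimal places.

-0.0573 -0.1166 -0.0491 -0.0528 -0.0305 -0.4020

o_n = [0.7516, -0.2317, 0.6262]
J₁: ẑ×o_n = [0.2317, 0.7516, -0.0000], ω = ẑ
J2: z=[0.0000, 0.0000, 1.0000] o=[0.6650, -0.0817, 0.0000] → [0.1500, 0.0866, -0.0000, 0.0000, 0.0000, 1.0000]
J3: z=[0.8660, 0.5000, 0.0000] o=[1.0500, -0.7485, 0.0000] → [0.3131, -0.5423, 0.5968, 0.8660, 0.5000, 0.0000]
J4: z=[0.8660, 0.5000, 0.0000] o=[1.0708, -0.7845, 0.1956] → [0.2153, -0.3729, 0.6384, 0.8660, 0.5000, 0.0000]
V = J·q̇ = [-0.0573, -0.1166, -0.0491, -0.0528, -0.0305, -0.4020]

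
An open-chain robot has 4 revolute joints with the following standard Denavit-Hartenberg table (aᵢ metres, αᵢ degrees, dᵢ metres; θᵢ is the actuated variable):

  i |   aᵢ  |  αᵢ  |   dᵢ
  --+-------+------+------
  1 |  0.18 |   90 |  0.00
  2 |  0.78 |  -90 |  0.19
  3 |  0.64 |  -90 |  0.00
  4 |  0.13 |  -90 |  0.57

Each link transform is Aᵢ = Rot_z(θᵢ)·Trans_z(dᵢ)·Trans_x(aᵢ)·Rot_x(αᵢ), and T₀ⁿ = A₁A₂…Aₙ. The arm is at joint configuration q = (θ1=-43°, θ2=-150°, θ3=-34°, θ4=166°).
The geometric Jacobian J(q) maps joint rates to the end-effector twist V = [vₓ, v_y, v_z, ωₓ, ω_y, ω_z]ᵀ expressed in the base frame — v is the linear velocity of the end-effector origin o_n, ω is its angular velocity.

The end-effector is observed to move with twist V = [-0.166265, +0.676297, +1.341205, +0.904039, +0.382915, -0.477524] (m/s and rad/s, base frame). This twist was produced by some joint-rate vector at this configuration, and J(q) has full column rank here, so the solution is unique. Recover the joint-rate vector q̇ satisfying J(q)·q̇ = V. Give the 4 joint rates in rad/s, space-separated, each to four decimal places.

0.1460 -0.9480 0.7400 -0.0620

o_n = [-0.8489, 0.7850, -0.7351]
J₁: ẑ×o_n = [-0.7850, -0.8489, 0.0000], ω = ẑ
J2: z=[-0.6820, -0.7314, 0.0000] o=[0.1316, -0.1228, 0.0000] → [0.5376, -0.5014, -1.3362, -0.6820, -0.7314, 0.0000]
J3: z=[0.3657, -0.3410, -0.8660] o=[-0.4920, 0.1990, -0.3900] → [0.6252, 0.4353, 0.0926, 0.3657, -0.3410, -0.8660]
J4: z=[0.2112, 0.9366, -0.2796] o=[-1.0721, 0.2506, -0.6553] → [0.0746, -0.0456, -0.0962, 0.2112, 0.9366, -0.2796]
q̇ = J⁺·V = [0.1460, -0.9480, 0.7400, -0.0620]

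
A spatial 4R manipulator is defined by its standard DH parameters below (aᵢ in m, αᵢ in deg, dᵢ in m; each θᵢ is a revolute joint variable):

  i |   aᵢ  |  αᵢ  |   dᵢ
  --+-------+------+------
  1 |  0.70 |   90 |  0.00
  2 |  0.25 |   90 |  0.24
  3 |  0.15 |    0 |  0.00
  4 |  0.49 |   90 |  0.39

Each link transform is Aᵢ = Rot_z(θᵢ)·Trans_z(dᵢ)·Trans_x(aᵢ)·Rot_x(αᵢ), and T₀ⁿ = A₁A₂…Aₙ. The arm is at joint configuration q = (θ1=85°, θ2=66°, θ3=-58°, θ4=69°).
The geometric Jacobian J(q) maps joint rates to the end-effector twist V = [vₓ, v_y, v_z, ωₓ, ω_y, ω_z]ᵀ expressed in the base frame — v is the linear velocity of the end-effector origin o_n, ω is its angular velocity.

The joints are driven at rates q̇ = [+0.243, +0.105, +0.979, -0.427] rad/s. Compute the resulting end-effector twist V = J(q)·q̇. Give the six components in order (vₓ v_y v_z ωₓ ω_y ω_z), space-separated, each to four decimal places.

o_n = [0.3263, 1.3627, 0.5818]
J₁: ẑ×o_n = [-1.3627, 0.3263, 0.0000], ω = ẑ
J2: z=[0.9962, -0.0872, 0.0000] o=[0.0610, 0.6973, 0.0000] → [-0.0507, -0.5796, 0.6859, 0.9962, -0.0872, 0.0000]
J3: z=[0.0796, 0.9101, -0.4067] o=[0.3090, 0.7777, 0.2284] → [0.5595, -0.0352, 0.0308, 0.0796, 0.9101, -0.4067]
J4: z=[0.0796, 0.9101, -0.4067] o=[0.1851, 0.8210, 0.3010] → [0.4759, -0.0798, -0.0854, 0.0796, 0.9101, -0.4067]
V = J·q̇ = [0.0082, 0.0181, 0.1386, 0.1486, 0.4932, 0.0185]

0.0082 0.0181 0.1386 0.1486 0.4932 0.0185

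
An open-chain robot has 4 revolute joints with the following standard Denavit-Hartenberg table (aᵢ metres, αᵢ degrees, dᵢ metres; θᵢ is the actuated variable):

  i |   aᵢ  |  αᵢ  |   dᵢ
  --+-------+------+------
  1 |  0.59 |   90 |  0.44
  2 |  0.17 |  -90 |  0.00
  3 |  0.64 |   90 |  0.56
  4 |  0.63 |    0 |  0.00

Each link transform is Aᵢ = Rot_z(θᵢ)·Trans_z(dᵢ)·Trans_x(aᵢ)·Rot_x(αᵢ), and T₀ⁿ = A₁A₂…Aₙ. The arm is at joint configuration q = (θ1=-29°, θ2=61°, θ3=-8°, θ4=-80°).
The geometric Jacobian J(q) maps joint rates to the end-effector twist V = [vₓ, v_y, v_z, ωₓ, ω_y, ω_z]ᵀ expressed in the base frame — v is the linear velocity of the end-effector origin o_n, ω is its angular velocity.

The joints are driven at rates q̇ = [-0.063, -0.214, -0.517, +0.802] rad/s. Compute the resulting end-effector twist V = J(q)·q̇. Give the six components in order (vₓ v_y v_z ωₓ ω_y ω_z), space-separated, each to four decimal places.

0.0043 -0.5984 0.3204 0.0669 -0.7004 -0.4113

o_n = [0.8984, -0.6173, 1.2084]
J₁: ẑ×o_n = [0.6173, 0.8984, -0.0000], ω = ẑ
J2: z=[-0.4848, -0.8746, 0.0000] o=[0.5160, -0.2860, 0.4400] → [-0.6721, 0.3726, 0.4950, -0.4848, -0.8746, 0.0000]
J3: z=[-0.7650, 0.4240, 0.4848] o=[0.5881, -0.3260, 0.5887] → [0.4040, 0.6245, 0.0912, -0.7650, 0.4240, 0.4848]
J4: z=[-0.5391, -0.8334, -0.1217] o=[0.3853, -0.3154, 1.4145] → [0.1350, -0.1735, 0.5904, -0.5391, -0.8334, -0.1217]
V = J·q̇ = [0.0043, -0.5984, 0.3204, 0.0669, -0.7004, -0.4113]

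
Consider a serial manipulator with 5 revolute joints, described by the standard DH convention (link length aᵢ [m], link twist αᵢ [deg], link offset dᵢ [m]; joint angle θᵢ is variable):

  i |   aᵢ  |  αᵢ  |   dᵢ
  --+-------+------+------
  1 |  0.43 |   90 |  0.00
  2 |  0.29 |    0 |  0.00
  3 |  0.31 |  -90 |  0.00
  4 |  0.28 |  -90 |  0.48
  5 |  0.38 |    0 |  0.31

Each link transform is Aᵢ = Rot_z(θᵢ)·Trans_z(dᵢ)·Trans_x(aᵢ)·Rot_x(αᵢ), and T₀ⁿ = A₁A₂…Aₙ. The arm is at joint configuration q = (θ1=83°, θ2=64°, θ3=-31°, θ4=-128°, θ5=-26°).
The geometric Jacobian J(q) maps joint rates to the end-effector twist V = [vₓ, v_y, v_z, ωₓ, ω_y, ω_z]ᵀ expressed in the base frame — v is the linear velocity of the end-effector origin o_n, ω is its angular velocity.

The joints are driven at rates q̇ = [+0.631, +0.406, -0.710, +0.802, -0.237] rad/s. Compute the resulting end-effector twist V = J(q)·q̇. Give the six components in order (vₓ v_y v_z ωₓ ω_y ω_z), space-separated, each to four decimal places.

o_n = [0.7181, 0.2634, 0.8964]
J₁: ẑ×o_n = [-0.2634, 0.7181, 0.0000], ω = ẑ
J2: z=[0.9925, -0.1219, 0.0000] o=[0.0524, 0.4268, 0.0000] → [-0.1092, -0.8897, -0.0811, 0.9925, -0.1219, 0.0000]
J3: z=[0.9925, -0.1219, 0.0000] o=[0.0679, 0.5530, 0.2607] → [-0.0775, -0.6310, -0.2082, 0.9925, -0.1219, 0.0000]
J4: z=[-0.0664, -0.5406, 0.8387] o=[0.0996, 0.8110, 0.4295] → [0.2069, 0.5497, 0.3707, -0.0664, -0.5406, 0.8387]
J5: z=[0.6916, 0.5809, 0.4292] o=[0.2691, 0.3812, 0.7382] → [0.1425, 0.0833, -0.3423, 0.6916, 0.5809, 0.4292]
V = J·q̇ = [-0.0233, 0.9610, 0.4933, -0.5189, -0.5342, 1.2019]

-0.0233 0.9610 0.4933 -0.5189 -0.5342 1.2019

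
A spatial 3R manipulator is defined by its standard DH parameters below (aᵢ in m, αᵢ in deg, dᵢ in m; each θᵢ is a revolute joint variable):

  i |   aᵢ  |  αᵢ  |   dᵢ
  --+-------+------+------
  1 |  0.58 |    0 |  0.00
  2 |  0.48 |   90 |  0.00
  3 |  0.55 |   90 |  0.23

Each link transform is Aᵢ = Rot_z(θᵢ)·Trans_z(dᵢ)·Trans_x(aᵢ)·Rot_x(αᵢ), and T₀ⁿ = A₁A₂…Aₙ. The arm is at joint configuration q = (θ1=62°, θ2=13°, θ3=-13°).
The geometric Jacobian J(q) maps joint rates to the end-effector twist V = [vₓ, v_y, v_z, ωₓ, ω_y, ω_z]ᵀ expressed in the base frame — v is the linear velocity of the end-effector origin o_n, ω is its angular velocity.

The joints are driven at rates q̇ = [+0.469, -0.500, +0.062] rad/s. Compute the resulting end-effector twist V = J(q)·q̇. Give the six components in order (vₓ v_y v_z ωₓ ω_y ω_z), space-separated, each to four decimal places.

-0.2096 0.1201 0.0332 0.0599 -0.0160 -0.0310

o_n = [0.7574, 1.4339, -0.1237]
J₁: ẑ×o_n = [-1.4339, 0.7574, 0.0000], ω = ẑ
J2: z=[0.0000, 0.0000, 1.0000] o=[0.2723, 0.5121, 0.0000] → [-0.9218, 0.4851, 0.0000, 0.0000, 0.0000, 1.0000]
J3: z=[0.9659, -0.2588, 0.0000] o=[0.3965, 0.9758, 0.0000] → [0.0320, 0.1195, 0.5359, 0.9659, -0.2588, 0.0000]
V = J·q̇ = [-0.2096, 0.1201, 0.0332, 0.0599, -0.0160, -0.0310]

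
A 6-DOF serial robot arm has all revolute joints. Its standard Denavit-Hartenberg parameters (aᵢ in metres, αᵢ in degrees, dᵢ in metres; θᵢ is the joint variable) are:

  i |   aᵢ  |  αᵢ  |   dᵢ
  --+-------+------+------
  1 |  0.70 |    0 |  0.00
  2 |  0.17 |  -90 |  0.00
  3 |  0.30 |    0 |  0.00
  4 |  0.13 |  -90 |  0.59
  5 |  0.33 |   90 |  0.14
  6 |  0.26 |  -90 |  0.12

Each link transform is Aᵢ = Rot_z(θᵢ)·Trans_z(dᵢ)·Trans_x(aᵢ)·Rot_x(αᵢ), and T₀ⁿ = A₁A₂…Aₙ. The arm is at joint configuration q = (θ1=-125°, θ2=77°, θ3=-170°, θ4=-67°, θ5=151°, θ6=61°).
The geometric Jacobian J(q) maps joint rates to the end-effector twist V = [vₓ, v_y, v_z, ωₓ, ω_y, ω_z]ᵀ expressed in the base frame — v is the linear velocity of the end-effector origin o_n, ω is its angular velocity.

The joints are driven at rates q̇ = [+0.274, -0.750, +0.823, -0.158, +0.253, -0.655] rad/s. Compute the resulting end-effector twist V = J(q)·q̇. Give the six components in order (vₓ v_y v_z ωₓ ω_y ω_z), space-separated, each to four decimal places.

o_n = [-0.4187, -0.1599, 0.4289]
J₁: ẑ×o_n = [0.1599, -0.4187, 0.0000], ω = ẑ
J2: z=[0.0000, 0.0000, 1.0000] o=[-0.4015, -0.5734, 0.0000] → [-0.4135, -0.0172, 0.0000, 0.0000, 0.0000, 1.0000]
J3: z=[0.7431, 0.6691, 0.0000] o=[-0.2878, -0.6997, 0.0000] → [0.2870, -0.3187, 0.4888, 0.7431, 0.6691, 0.0000]
J4: z=[0.7431, 0.6691, 0.0000] o=[-0.4854, -0.4802, 0.0521] → [0.2521, -0.2800, 0.1934, 0.7431, 0.6691, 0.0000]
J5: z=[-0.5612, 0.6233, 0.5446] o=[-0.0944, -0.0328, -0.0569] → [0.3720, 0.0960, 0.2735, -0.5612, 0.6233, 0.5446]
J6: z=[-0.8267, -0.3890, -0.4066] o=[-0.1866, -0.1694, 0.2614] → [-0.0613, 0.2328, -0.0982, -0.8267, -0.3890, -0.4066]
V = J·q̇ = [0.6846, -0.4481, 0.5052, 0.8937, 0.8575, -0.0719]

0.6846 -0.4481 0.5052 0.8937 0.8575 -0.0719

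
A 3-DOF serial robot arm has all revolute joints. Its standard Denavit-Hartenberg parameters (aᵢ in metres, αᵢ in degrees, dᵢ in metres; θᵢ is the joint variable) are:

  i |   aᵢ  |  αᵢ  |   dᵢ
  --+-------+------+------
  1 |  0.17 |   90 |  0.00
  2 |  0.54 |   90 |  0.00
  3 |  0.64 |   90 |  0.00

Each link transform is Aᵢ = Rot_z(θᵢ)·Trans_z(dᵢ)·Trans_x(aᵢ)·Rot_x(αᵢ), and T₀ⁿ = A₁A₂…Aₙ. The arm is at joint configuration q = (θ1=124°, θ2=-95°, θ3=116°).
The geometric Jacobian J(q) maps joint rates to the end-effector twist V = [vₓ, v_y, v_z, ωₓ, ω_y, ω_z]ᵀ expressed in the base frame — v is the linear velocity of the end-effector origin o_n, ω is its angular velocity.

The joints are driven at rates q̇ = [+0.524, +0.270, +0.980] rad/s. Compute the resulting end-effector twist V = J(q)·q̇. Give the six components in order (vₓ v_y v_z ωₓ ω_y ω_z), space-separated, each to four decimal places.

-0.5270 0.1515 0.5555 0.7698 -0.6584 0.6094

o_n = [0.3945, 0.4439, -0.2585]
J₁: ẑ×o_n = [-0.4439, 0.3945, 0.0000], ω = ẑ
J2: z=[0.8290, 0.5592, 0.0000] o=[-0.0951, 0.1409, 0.0000] → [-0.1445, 0.2143, -0.0226, 0.8290, 0.5592, 0.0000]
J3: z=[0.5571, -0.8259, 0.0872] o=[-0.0687, 0.1019, -0.5379] → [-0.2606, -0.1153, 0.5730, 0.5571, -0.8259, 0.0872]
V = J·q̇ = [-0.5270, 0.1515, 0.5555, 0.7698, -0.6584, 0.6094]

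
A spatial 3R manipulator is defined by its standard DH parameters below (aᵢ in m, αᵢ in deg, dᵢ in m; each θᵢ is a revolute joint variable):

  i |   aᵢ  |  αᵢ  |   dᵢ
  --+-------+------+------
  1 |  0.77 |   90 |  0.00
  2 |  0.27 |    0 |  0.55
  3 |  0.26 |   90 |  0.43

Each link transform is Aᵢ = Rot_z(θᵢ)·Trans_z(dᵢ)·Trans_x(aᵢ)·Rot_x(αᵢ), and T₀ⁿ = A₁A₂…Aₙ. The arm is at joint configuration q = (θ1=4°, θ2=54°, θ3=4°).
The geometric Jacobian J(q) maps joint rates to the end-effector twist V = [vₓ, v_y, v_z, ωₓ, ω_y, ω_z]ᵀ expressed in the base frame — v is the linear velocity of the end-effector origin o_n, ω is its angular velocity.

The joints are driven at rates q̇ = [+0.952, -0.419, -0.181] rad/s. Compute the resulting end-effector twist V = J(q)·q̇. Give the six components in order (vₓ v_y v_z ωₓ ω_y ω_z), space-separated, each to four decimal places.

1.0831 1.0935 -0.1492 -0.0419 0.5985 0.9520

o_n = [1.1322, -0.9032, 0.4389]
J₁: ẑ×o_n = [0.9032, 1.1322, -0.0000], ω = ẑ
J2: z=[0.0698, -0.9976, 0.0000] o=[0.7681, 0.0537, 0.0000] → [-0.4379, -0.0306, 0.2965, 0.0698, -0.9976, 0.0000]
J3: z=[0.0698, -0.9976, 0.0000] o=[0.9648, -0.4839, 0.2184] → [-0.2200, -0.0154, 0.1378, 0.0698, -0.9976, 0.0000]
V = J·q̇ = [1.0831, 1.0935, -0.1492, -0.0419, 0.5985, 0.9520]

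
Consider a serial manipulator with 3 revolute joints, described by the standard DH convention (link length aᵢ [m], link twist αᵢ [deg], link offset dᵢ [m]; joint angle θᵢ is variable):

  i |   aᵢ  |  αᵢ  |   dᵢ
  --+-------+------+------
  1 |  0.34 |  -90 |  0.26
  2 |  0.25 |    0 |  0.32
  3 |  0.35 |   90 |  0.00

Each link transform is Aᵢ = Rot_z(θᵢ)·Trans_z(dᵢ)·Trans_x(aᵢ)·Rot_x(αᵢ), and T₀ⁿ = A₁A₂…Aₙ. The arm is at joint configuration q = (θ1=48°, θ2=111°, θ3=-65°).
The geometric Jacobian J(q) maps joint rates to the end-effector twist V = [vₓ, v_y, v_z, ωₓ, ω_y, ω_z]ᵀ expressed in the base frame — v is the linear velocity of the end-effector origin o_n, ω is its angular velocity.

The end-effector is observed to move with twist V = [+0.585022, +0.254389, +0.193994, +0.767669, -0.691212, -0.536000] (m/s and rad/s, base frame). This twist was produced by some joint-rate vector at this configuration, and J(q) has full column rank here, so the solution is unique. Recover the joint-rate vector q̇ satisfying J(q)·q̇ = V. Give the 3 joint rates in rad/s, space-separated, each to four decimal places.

o_n = [0.0924, 0.5809, -0.2252]
J₁: ẑ×o_n = [-0.5809, 0.0924, 0.0000], ω = ẑ
J2: z=[-0.7431, 0.6691, 0.0000] o=[0.2275, 0.2527, 0.2600] → [-0.3246, -0.3605, -0.1535, -0.7431, 0.6691, 0.0000]
J3: z=[-0.7431, 0.6691, 0.0000] o=[-0.0703, 0.4002, 0.0266] → [-0.1685, -0.1871, -0.2431, -0.7431, 0.6691, 0.0000]
q̇ = J⁺·V = [-0.5360, -0.6380, -0.3950]

-0.5360 -0.6380 -0.3950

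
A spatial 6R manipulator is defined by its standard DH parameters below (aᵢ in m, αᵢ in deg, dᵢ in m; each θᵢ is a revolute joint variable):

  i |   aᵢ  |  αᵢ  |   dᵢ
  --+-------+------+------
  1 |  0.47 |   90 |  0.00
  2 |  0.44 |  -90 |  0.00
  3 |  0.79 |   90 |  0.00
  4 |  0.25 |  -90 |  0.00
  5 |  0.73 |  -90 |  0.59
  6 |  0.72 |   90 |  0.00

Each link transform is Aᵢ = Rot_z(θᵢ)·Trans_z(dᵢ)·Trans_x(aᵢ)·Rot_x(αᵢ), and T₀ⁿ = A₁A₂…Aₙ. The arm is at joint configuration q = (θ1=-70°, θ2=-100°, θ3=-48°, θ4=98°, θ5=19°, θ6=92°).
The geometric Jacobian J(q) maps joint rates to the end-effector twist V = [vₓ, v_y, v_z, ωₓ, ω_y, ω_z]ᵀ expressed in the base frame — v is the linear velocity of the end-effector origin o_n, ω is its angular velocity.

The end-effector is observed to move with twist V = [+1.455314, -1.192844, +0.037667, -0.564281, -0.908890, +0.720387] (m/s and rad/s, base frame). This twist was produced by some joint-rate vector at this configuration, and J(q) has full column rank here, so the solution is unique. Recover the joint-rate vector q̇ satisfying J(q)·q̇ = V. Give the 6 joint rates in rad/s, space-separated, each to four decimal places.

o_n = [-0.0031, -1.2607, -1.2831]
J₁: ẑ×o_n = [1.2607, -0.0031, 0.0000], ω = ẑ
J2: z=[-0.9397, -0.3420, 0.0000] o=[0.1607, -0.4417, 0.0000] → [0.4388, -1.2057, 0.7136, -0.9397, -0.3420, 0.0000]
J3: z=[0.3368, -0.9254, -0.1736] o=[0.1346, -0.3699, -0.4333] → [0.6317, 0.3101, -0.4275, 0.3368, -0.9254, -0.1736]
J4: z=[-0.5846, -0.3501, 0.7319] o=[-0.4485, -0.4844, -0.9539] → [0.6834, 0.1335, 0.6098, -0.5846, -0.3501, 0.7319]
J5: z=[0.6840, 0.2724, 0.6767] o=[-0.3394, -0.7085, -0.9740] → [0.2895, 0.4390, -0.4693, 0.6840, 0.2724, 0.6767]
J6: z=[0.4108, 0.6228, -0.6659] o=[0.5042, -1.0832, -0.8040] → [-0.4166, 0.5346, 0.2431, 0.4108, 0.6228, -0.6659]
q̇ = J⁺·V = [0.4980, 0.9780, 0.4980, -0.3040, 0.3060, -0.4870]

0.4980 0.9780 0.4980 -0.3040 0.3060 -0.4870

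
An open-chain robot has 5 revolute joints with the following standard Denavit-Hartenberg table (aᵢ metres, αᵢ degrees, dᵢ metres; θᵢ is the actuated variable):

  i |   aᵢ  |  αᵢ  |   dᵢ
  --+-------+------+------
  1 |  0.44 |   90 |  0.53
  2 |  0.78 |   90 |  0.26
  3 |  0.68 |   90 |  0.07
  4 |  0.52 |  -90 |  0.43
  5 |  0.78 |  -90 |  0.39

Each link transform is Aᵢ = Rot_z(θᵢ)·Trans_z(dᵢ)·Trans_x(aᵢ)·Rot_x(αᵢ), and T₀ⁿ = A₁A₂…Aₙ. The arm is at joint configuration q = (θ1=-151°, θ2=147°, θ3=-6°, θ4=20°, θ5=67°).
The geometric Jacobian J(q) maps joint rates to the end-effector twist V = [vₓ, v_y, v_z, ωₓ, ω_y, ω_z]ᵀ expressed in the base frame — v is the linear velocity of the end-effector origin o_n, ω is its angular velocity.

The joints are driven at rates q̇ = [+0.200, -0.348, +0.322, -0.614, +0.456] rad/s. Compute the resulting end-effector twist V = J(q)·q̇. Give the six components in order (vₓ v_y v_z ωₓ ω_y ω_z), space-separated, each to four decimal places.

o_n = [0.6333, 0.8178, 2.2897]
J₁: ẑ×o_n = [-0.8178, 0.6333, 0.0000], ω = ẑ
J2: z=[-0.4848, 0.8746, 0.0000] o=[-0.3848, -0.2133, 0.5300] → [1.5391, 0.8531, -1.3904, -0.4848, 0.8746, 0.0000]
J3: z=[-0.4764, -0.2640, 0.8387] o=[0.0613, 0.3312, 0.9548] → [-0.7606, 1.1156, -0.0808, -0.4764, -0.2640, 0.8387]
J4: z=[0.4055, -0.9123, -0.0569] o=[0.5584, 0.5255, 1.3819] → [-0.8116, -0.3724, 0.1868, 0.4055, -0.9123, -0.0569]
J5: z=[-0.7145, -0.3552, 0.6028] o=[1.0293, 0.2392, 1.7712] → [-0.5330, 0.1317, -0.5541, -0.7145, -0.3552, 0.6028]
V = J·q̇ = [-0.6888, 0.4777, 0.0905, -0.5594, 0.0088, 0.7799]

-0.6888 0.4777 0.0905 -0.5594 0.0088 0.7799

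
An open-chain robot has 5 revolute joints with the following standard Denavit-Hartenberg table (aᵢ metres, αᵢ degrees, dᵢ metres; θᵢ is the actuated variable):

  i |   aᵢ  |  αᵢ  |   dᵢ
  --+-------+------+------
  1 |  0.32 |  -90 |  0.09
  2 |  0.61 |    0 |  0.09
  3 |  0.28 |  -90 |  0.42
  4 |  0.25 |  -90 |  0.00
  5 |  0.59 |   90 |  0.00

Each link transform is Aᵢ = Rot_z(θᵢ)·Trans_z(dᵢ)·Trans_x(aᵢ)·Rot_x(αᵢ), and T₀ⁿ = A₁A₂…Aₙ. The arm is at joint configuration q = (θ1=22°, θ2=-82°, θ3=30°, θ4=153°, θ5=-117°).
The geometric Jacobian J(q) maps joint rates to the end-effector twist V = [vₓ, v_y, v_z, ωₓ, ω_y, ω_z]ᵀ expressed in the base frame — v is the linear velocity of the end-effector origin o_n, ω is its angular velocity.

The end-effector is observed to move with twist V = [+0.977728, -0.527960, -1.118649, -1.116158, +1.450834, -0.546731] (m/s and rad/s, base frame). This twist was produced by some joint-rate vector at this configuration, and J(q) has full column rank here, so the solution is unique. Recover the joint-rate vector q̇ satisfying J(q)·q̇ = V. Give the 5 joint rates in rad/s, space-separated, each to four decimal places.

-0.8160 0.7410 0.8450 -0.5530 0.1990

o_n = [0.7343, 0.8555, 0.6036]
J₁: ẑ×o_n = [-0.8555, 0.7343, 0.0000], ω = ẑ
J2: z=[-0.3746, 0.9272, 0.0000] o=[0.2967, 0.1199, 0.0900] → [0.4762, 0.1924, -0.6813, -0.3746, 0.9272, 0.0000]
J3: z=[-0.3746, 0.9272, 0.0000] o=[0.3417, 0.2351, 0.6941] → [-0.0839, -0.0339, -0.5964, -0.3746, 0.9272, 0.0000]
J4: z=[0.7306, 0.2952, -0.6157] o=[0.3442, 0.6891, 0.9147] → [0.0106, -0.0129, 0.0064, 0.7306, 0.2952, -0.6157]
J5: z=[-0.5929, 0.7214, -0.3577] o=[0.2596, 0.5325, 0.7392] → [0.0177, -0.2502, -0.5340, -0.5929, 0.7214, -0.3577]
q̇ = J⁺·V = [-0.8160, 0.7410, 0.8450, -0.5530, 0.1990]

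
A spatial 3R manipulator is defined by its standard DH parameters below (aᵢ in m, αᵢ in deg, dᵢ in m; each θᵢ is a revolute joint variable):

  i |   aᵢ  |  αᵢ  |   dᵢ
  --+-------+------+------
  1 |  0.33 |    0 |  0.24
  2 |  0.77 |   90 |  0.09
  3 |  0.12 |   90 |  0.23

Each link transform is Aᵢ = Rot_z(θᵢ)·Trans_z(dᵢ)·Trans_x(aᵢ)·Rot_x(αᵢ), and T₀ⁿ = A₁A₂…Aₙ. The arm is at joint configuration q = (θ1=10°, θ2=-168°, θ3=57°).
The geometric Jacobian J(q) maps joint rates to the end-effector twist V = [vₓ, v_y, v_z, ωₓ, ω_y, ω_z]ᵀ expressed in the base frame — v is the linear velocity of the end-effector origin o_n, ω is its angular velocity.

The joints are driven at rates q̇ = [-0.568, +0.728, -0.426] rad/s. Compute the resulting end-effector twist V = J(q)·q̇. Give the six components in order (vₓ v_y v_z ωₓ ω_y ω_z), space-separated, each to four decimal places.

o_n = [-0.5357, -0.0424, 0.4306]
J₁: ẑ×o_n = [0.0424, -0.5357, 0.0000], ω = ẑ
J2: z=[0.0000, 0.0000, 1.0000] o=[0.3250, 0.0573, 0.2400] → [0.0997, -0.8607, 0.0000, 0.0000, 0.0000, 1.0000]
J3: z=[-0.3746, 0.9272, 0.0000] o=[-0.3889, -0.2311, 0.3300] → [0.0933, 0.0377, 0.0654, -0.3746, 0.9272, 0.0000]
V = J·q̇ = [0.0087, -0.3384, -0.0278, 0.1596, -0.3950, 0.1600]

0.0087 -0.3384 -0.0278 0.1596 -0.3950 0.1600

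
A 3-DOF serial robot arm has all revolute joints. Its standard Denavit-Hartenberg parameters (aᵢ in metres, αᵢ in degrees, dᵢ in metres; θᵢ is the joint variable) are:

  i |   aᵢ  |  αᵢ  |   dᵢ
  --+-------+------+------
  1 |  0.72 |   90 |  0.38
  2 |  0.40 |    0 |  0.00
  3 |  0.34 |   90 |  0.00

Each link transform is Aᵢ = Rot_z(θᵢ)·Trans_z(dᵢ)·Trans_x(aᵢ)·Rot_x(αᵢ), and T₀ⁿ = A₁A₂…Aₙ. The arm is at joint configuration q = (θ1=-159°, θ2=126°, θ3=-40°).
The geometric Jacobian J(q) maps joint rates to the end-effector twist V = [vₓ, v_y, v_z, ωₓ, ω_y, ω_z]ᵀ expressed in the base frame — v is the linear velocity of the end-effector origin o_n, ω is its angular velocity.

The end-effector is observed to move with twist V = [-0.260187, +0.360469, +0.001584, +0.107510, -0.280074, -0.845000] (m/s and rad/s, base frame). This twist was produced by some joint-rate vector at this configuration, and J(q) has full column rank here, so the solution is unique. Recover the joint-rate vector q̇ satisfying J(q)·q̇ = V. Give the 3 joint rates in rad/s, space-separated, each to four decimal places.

o_n = [-0.4748, -0.1823, 1.0428]
J₁: ẑ×o_n = [0.1823, -0.4748, 0.0000], ω = ẑ
J2: z=[-0.3584, 0.9336, 0.0000] o=[-0.6722, -0.2580, 0.3800] → [0.6188, 0.2375, -0.2114, -0.3584, 0.9336, 0.0000]
J3: z=[-0.3584, 0.9336, 0.0000] o=[-0.4527, -0.1738, 0.7036] → [0.3166, 0.1215, 0.0237, -0.3584, 0.9336, 0.0000]
q̇ = J⁺·V = [-0.8450, -0.0370, -0.2630]

-0.8450 -0.0370 -0.2630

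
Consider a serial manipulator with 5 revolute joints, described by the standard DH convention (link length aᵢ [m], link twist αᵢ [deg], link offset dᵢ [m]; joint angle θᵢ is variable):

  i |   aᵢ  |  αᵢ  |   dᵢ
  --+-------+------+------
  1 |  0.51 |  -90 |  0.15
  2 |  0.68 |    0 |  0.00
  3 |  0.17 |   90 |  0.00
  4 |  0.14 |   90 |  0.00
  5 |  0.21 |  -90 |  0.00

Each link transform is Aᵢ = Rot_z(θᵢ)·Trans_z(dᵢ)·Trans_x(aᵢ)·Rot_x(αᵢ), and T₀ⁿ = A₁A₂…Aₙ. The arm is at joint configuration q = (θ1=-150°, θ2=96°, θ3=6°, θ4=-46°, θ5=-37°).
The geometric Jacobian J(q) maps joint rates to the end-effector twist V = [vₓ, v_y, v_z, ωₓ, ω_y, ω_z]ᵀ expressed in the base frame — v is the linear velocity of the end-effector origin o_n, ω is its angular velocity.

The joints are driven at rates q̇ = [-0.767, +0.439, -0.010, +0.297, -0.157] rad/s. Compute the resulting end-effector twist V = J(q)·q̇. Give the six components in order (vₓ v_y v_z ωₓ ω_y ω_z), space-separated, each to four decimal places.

0.5141 0.4156 0.0731 0.0378 -0.5995 -0.9392

o_n = [-0.3146, 0.0739, -0.8754]
J₁: ẑ×o_n = [-0.0739, -0.3146, 0.0000], ω = ẑ
J2: z=[0.5000, -0.8660, 0.0000] o=[-0.4417, -0.2550, 0.1500] → [0.8880, 0.5127, 0.2745, 0.5000, -0.8660, 0.0000]
J3: z=[0.5000, -0.8660, 0.0000] o=[-0.3801, -0.2195, -0.5263] → [0.3023, 0.1745, 0.2034, 0.5000, -0.8660, 0.0000]
J4: z=[-0.8471, -0.4891, -0.2079] o=[-0.3495, -0.2018, -0.6926] → [0.1467, -0.1621, -0.2165, -0.8471, -0.4891, -0.2079]
J5: z=[-0.4769, 0.5268, 0.7036] o=[-0.3823, -0.1045, -0.7877] → [-0.1717, 0.0058, -0.1207, -0.4769, 0.5268, 0.7036]
V = J·q̇ = [0.5141, 0.4156, 0.0731, 0.0378, -0.5995, -0.9392]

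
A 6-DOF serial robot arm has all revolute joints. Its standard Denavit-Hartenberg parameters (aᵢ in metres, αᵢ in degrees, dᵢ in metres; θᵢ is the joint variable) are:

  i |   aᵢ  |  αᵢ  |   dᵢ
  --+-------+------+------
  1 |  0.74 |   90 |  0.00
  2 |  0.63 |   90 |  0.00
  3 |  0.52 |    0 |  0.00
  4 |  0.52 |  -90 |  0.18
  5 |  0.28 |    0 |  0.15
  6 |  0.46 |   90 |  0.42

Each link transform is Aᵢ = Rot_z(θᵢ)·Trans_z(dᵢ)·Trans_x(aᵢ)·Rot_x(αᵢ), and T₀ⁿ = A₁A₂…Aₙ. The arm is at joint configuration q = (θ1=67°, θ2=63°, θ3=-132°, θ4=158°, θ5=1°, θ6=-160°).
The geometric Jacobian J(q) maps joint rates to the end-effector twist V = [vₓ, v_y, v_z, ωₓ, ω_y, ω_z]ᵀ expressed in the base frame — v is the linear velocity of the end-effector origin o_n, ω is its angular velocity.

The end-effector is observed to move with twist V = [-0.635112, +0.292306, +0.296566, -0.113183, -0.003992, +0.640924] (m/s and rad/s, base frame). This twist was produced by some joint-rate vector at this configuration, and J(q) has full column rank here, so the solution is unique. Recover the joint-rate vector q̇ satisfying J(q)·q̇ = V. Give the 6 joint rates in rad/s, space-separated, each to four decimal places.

0.4640 0.1760 0.3020 -0.4250 0.1350 -0.4450

o_n = [0.7377, 1.0000, 0.1710]
J₁: ẑ×o_n = [-1.0000, 0.7377, 0.0000], ω = ẑ
J2: z=[0.9205, -0.3907, 0.0000] o=[0.2891, 0.6812, 0.0000] → [-0.0668, -0.1575, 0.4687, 0.9205, -0.3907, 0.0000]
J3: z=[0.3481, 0.8202, -0.4540] o=[0.4009, 0.9445, 0.5613] → [-0.2949, -0.0170, -0.2569, 0.3481, 0.8202, -0.4540]
J4: z=[0.3481, 0.8202, -0.4540] o=[-0.0165, 0.9500, 0.2513] → [-0.0432, -0.3145, -0.6012, 0.3481, 0.8202, -0.4540]
J5: z=[0.7496, -0.5344, -0.3906] o=[0.3389, 1.2039, 0.5860] → [0.1421, 0.1553, 0.0602, 0.7496, -0.5344, -0.3906]
J6: z=[0.7496, -0.5344, -0.3906] o=[0.6072, 1.1770, 0.7539] → [0.2423, 0.3859, -0.0629, 0.7496, -0.5344, -0.3906]
q̇ = J⁺·V = [0.4640, 0.1760, 0.3020, -0.4250, 0.1350, -0.4450]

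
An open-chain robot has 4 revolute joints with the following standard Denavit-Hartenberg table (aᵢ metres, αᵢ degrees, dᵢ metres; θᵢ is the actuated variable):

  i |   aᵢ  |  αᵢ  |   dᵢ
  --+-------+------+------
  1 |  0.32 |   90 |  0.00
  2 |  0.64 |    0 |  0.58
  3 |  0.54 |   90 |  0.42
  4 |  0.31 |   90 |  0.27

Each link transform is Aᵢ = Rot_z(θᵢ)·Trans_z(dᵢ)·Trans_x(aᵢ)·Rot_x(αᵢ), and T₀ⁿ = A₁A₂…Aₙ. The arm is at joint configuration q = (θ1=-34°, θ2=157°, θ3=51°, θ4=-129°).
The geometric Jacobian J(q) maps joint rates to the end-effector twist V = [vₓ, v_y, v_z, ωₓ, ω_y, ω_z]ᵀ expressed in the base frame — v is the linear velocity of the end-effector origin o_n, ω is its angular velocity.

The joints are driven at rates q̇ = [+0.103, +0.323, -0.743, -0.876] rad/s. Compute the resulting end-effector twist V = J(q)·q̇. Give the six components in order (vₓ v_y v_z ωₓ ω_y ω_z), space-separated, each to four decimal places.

o_n = [-1.0051, -0.2376, 0.3265]
J₁: ẑ×o_n = [0.2376, -1.0051, 0.0000], ω = ẑ
J2: z=[-0.5592, -0.8290, 0.0000] o=[0.2653, -0.1789, 0.0000] → [-0.2707, 0.1826, -1.0204, -0.5592, -0.8290, 0.0000]
J3: z=[-0.5592, -0.8290, 0.0000] o=[-0.5474, -0.3304, 0.2501] → [-0.0634, 0.0428, -0.4313, -0.5592, -0.8290, 0.0000]
J4: z=[-0.3892, 0.2625, 0.8829] o=[-1.1776, -0.4119, -0.0034] → [-0.0673, 0.2807, -0.1131, -0.3892, 0.2625, 0.8829]
V = J·q̇ = [0.0431, -0.3222, 0.0899, 0.5758, 0.1182, -0.6705]

0.0431 -0.3222 0.0899 0.5758 0.1182 -0.6705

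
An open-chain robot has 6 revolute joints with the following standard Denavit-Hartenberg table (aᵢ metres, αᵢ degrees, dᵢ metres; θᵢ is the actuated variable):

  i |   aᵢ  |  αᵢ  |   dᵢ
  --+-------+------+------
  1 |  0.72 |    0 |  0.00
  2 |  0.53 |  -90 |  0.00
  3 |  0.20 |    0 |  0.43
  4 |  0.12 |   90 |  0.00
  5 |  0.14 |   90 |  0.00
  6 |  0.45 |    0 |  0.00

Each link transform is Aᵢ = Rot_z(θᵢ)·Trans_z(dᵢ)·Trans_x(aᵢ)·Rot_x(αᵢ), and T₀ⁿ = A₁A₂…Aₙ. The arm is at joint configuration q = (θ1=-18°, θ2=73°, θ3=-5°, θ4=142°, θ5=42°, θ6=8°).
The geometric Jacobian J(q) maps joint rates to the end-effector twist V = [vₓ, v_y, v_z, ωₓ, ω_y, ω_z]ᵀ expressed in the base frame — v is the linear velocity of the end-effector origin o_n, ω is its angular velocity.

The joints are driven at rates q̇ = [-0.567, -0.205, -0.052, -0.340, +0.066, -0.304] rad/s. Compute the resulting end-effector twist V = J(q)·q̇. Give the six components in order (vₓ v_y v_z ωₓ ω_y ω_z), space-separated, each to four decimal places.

0.4820 0.0601 -0.0250 0.2472 0.0635 -0.6815

o_n = [0.2214, 0.5486, -0.4070]
J₁: ẑ×o_n = [-0.5486, 0.2214, 0.0000], ω = ẑ
J2: z=[0.0000, 0.0000, 1.0000] o=[0.6848, -0.2225, 0.0000] → [-0.7711, -0.4634, 0.0000, 0.0000, 0.0000, 1.0000]
J3: z=[-0.8192, 0.5736, 0.0000] o=[0.9888, 0.2117, 0.0000] → [-0.2335, -0.3334, 0.1641, -0.8192, 0.5736, 0.0000]
J4: z=[-0.8192, 0.5736, 0.0000] o=[0.7508, 0.6215, 0.0174] → [-0.2435, -0.3477, 0.3633, -0.8192, 0.5736, 0.0000]
J5: z=[0.3912, 0.5587, -0.7314] o=[0.7005, 0.5496, -0.0644] → [-0.1921, 0.4844, 0.2672, 0.3912, 0.5587, -0.7314]
J6: z=[0.3281, -0.8271, -0.4563] o=[0.5801, 0.5410, -0.1354] → [0.2282, 0.2528, -0.2942, 0.3281, -0.8271, -0.4563]
V = J·q̇ = [0.4820, 0.0601, -0.0250, 0.2472, 0.0635, -0.6815]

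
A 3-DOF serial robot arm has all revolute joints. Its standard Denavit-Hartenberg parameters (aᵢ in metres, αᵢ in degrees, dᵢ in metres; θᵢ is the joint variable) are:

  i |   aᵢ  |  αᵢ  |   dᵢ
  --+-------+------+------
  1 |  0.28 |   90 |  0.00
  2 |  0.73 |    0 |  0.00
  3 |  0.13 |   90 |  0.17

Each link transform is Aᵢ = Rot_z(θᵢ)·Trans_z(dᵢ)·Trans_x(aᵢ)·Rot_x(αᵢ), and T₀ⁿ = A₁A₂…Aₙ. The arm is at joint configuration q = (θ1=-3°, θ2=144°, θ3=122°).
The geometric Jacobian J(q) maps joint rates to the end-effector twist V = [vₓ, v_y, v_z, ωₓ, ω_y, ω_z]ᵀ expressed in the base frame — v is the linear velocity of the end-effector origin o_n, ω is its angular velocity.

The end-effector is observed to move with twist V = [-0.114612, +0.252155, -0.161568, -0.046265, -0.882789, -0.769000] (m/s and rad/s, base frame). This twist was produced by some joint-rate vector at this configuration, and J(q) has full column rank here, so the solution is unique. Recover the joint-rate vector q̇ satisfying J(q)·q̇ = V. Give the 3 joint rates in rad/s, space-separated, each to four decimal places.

o_n = [-0.3281, -0.1530, 0.2994]
J₁: ẑ×o_n = [0.1530, -0.3281, 0.0000], ω = ẑ
J2: z=[-0.0523, -0.9986, 0.0000] o=[0.2796, -0.0147, 0.0000] → [-0.2990, 0.0157, -0.5997, -0.0523, -0.9986, 0.0000]
J3: z=[-0.0523, -0.9986, 0.0000] o=[-0.3102, 0.0163, 0.4291] → [0.1295, -0.0068, -0.0091, -0.0523, -0.9986, 0.0000]
q̇ = J⁺·V = [-0.7690, 0.2600, 0.6240]

-0.7690 0.2600 0.6240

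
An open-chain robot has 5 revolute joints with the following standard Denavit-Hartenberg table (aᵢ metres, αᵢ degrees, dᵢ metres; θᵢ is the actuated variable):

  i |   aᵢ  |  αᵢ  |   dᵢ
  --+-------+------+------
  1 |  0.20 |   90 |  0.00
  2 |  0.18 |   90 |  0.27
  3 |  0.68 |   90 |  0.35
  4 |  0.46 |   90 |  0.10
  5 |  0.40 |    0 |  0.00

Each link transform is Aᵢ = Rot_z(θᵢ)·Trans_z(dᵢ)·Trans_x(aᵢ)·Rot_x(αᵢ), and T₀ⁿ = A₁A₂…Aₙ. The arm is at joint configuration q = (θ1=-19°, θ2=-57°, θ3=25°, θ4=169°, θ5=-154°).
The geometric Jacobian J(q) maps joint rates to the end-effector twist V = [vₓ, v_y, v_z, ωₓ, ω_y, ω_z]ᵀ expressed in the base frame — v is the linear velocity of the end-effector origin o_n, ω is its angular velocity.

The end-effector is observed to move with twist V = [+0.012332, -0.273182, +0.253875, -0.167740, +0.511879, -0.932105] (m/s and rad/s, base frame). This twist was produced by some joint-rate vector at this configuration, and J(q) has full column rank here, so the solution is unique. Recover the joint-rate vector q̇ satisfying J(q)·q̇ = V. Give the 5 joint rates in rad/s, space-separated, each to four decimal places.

-0.1600 0.3410 0.1750 0.8970 0.5280

o_n = [0.0539, -0.6362, -0.7672]
J₁: ẑ×o_n = [0.6362, 0.0539, -0.0000], ω = ẑ
J2: z=[-0.3256, -0.9455, 0.0000] o=[0.1891, -0.0651, 0.0000] → [0.7254, -0.2498, 0.0580, -0.3256, -0.9455, 0.0000]
J3: z=[-0.7930, 0.2730, -0.5446] o=[0.1939, -0.3523, -0.1510] → [-0.3229, -0.4124, 0.2633, -0.7930, 0.2730, -0.5446]
J4: z=[0.5127, 0.7820, -0.3544] o=[0.1402, -0.6378, -0.8584] → [0.0719, -0.0162, 0.0683, 0.5127, 0.7820, -0.3544]
J5: z=[-0.7156, 0.1611, -0.6797] o=[-0.0268, -0.2826, -0.5985] → [-0.2675, -0.1756, 0.2400, -0.7156, 0.1611, -0.6797]
q̇ = J⁺·V = [-0.1600, 0.3410, 0.1750, 0.8970, 0.5280]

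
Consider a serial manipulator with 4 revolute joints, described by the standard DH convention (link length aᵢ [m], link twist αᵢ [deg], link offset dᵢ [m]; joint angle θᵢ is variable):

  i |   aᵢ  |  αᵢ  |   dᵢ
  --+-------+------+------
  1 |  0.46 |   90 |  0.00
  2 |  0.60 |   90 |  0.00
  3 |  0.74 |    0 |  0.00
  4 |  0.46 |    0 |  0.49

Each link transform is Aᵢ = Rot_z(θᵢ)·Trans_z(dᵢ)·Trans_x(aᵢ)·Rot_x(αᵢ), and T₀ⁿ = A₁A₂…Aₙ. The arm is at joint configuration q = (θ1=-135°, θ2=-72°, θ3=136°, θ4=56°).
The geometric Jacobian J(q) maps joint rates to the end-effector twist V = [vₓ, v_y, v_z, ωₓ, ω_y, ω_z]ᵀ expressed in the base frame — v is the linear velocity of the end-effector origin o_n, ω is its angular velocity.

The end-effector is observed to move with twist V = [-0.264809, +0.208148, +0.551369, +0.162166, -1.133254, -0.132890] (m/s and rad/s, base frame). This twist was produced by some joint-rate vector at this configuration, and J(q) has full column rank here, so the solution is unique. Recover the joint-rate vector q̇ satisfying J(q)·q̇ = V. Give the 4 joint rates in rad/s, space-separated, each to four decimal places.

-0.3560 -0.9160 -0.1010 -0.6210

o_n = [-0.2081, 0.3836, 0.2121]
J₁: ẑ×o_n = [-0.3836, -0.2081, 0.0000], ω = ẑ
J2: z=[-0.7071, 0.7071, 0.0000] o=[-0.3253, -0.3253, 0.0000] → [0.1500, 0.1500, -0.5841, -0.7071, 0.7071, 0.0000]
J3: z=[0.6725, 0.6725, -0.3090] o=[-0.4564, -0.4564, -0.5706] → [0.7860, -0.6031, 0.3979, 0.6725, 0.6725, -0.3090]
J4: z=[0.6725, 0.6725, -0.3090] o=[-0.7035, 0.0234, -0.0644] → [0.2973, -0.3391, -0.0910, 0.6725, 0.6725, -0.3090]
q̇ = J⁺·V = [-0.3560, -0.9160, -0.1010, -0.6210]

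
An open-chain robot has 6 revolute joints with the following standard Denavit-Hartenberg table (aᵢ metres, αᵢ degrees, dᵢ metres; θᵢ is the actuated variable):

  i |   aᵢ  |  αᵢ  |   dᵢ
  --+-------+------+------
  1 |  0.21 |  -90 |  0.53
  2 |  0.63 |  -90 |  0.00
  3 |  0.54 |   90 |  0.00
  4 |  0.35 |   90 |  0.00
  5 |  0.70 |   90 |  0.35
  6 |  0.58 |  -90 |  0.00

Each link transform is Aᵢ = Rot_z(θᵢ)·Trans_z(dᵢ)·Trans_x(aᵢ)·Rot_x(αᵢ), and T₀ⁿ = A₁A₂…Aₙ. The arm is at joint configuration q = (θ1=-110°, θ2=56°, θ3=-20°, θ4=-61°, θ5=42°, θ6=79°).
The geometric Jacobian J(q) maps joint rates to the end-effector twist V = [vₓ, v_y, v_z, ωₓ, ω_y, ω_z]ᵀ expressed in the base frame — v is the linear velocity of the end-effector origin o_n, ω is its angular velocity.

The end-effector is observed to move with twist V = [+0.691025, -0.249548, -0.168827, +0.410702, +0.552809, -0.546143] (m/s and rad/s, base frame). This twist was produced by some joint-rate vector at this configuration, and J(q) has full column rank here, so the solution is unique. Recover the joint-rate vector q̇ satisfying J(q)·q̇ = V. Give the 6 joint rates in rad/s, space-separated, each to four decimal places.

o_n = [-0.0124, -1.7221, 0.7226]
J₁: ẑ×o_n = [1.7221, -0.0124, 0.0000], ω = ẑ
J2: z=[0.9397, -0.3420, 0.0000] o=[-0.0718, -0.1973, 0.5300] → [-0.0659, -0.1810, -1.4125, 0.9397, -0.3420, 0.0000]
J3: z=[0.2835, 0.7790, -0.5592] o=[-0.1923, -0.5284, 0.0077] → [-0.1106, -0.3033, -0.4786, 0.2835, 0.7790, -0.5592]
J4: z=[0.9484, -0.1417, 0.2835] o=[-0.1158, -0.8582, -0.4130] → [0.0841, -1.0477, -0.8048, 0.9484, -0.1417, 0.2835]
J5: z=[-0.2614, 0.1565, 0.9525] o=[-0.1786, -1.2003, -0.3740] → [0.6686, 0.4449, 0.1104, -0.2614, 0.1565, 0.9525]
J6: z=[-0.8248, -0.5488, -0.1362] o=[0.0809, -1.7204, 0.1501] → [-0.3144, 0.4849, -0.0497, -0.8248, -0.5488, -0.1362]
q̇ = J⁺·V = [0.7510, 0.1920, 0.5670, -0.5640, -0.9240, -0.4400]

0.7510 0.1920 0.5670 -0.5640 -0.9240 -0.4400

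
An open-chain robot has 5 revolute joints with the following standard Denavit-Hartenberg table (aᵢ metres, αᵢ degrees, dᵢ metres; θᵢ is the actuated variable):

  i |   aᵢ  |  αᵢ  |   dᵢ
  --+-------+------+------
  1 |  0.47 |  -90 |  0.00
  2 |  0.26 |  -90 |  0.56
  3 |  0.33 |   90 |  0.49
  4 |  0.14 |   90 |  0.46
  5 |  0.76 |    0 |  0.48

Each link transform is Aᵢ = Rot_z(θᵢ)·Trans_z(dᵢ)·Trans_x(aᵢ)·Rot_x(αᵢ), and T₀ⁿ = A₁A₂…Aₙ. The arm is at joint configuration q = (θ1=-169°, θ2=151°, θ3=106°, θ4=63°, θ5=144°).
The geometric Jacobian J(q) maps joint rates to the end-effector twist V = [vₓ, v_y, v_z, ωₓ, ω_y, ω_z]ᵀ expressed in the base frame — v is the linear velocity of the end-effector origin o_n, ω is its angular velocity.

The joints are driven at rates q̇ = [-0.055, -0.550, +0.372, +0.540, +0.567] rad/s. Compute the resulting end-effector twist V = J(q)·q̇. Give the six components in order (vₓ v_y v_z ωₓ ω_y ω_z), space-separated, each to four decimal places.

-1.0306 0.1841 -0.1970 0.1546 1.2367 -0.1389

o_n = [0.2697, 0.2674, -0.6082]
J₁: ẑ×o_n = [-0.2674, 0.2697, 0.0000], ω = ẑ
J2: z=[0.1908, -0.9816, 0.0000] o=[-0.4614, -0.0897, 0.0000] → [0.5971, 0.1161, 0.7858, 0.1908, -0.9816, 0.0000]
J3: z=[0.4759, 0.0925, 0.8746] o=[-0.1313, -0.5960, -0.1261] → [-0.7998, 0.5802, 0.3738, 0.4759, 0.0925, 0.8746]
J4: z=[0.7727, 0.4310, -0.4660] o=[-0.0367, -0.2545, 0.3466] → [-0.1683, 0.5950, 0.2712, 0.7727, 0.4310, -0.4660]
J5: z=[-0.5903, 0.7578, -0.2780] o=[0.3514, 0.0124, 0.2498] → [-0.5793, -0.4839, -0.0887, -0.5903, 0.7578, -0.2780]
V = J·q̇ = [-1.0306, 0.1841, -0.1970, 0.1546, 1.2367, -0.1389]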